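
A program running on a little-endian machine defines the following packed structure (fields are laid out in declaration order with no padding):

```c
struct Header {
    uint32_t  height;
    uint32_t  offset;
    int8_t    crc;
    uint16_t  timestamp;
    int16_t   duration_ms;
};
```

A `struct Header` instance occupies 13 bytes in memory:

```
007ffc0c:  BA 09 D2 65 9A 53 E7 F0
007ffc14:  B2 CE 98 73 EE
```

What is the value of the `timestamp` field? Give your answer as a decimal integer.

39118

`timestamp` follows `height` (4 B), `offset` (4 B), `crc` (1 B), so it starts at offset 4 + 4 + 1 = 9 and occupies 2 bytes.
Bytes at offsets 9..10: CE 98.
In little-endian order the low byte comes first in memory.
Reassemble most-significant byte first: 98 CE → 0x98CE.
0x98CE = 39118.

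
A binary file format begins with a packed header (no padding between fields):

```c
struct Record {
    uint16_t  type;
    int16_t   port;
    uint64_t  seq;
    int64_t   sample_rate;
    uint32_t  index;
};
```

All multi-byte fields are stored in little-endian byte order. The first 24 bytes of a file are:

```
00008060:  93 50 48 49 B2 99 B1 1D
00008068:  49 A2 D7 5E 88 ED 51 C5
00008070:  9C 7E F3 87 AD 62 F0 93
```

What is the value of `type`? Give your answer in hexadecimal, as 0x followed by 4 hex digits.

0x5093

`type` is the first field, at byte offset 0, occupying 2 bytes.
Bytes at offsets 0..1: 93 50.
Little-endian: lowest address holds the least-significant byte.
Reassemble most-significant byte first: 50 93 → 0x5093.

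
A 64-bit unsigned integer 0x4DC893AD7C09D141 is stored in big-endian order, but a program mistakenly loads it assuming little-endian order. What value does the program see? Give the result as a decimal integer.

4742582313690581069

Stored big-endian, the bytes at ascending addresses are 4D C8 93 AD 7C 09 D1 41.
Read back as little-endian, the first byte is least significant, giving 0x41D1097CAD93C84D.
0x41D1097CAD93C84D = 4742582313690581069.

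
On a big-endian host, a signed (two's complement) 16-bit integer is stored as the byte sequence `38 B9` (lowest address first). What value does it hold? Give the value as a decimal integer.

14521

Big-endian stores the most-significant byte at the lowest address.
The bytes are already most-significant first: 0x38B9.
0x38B9 = 14521.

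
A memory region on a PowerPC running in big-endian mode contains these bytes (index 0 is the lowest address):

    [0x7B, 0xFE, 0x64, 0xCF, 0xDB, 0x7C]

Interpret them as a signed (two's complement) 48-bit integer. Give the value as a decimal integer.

Big-endian: lowest address holds the most-significant byte.
The bytes are already most-significant first: 0x7BFE64CFDB7C.
0x7BFE64CFDB7C = 136332543253372.

136332543253372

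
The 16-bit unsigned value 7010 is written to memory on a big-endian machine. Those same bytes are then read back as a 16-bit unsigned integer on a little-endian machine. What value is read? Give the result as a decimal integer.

7010 in 16-bit hexadecimal is 0x1B62.
Stored big-endian, the bytes at ascending addresses are 1B 62.
Read back as little-endian, the first byte is least significant, giving 0x621B.
0x621B = 25115.

25115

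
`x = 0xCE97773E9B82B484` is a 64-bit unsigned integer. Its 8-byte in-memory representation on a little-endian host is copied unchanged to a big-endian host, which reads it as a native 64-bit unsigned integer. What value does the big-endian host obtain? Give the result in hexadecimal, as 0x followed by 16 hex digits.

Stored little-endian, the bytes at ascending addresses are 84 B4 82 9B 3E 77 97 CE.
Read back as big-endian, the last byte is least significant, giving 0x84B4829B3E7797CE.

0x84B4829B3E7797CE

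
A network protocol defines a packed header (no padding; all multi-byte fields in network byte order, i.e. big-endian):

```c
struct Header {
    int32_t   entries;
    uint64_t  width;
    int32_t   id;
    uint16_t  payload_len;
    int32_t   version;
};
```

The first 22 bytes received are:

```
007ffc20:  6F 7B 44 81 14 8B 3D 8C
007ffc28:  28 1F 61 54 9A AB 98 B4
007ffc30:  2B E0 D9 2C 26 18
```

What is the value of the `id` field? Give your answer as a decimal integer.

`id` follows `entries` (4 B), `width` (8 B), so it starts at offset 4 + 8 = 12 and occupies 4 bytes.
Bytes at offsets 12..15: 9A AB 98 B4.
Big-endian stores the most-significant byte at the lowest address.
The bytes are already most-significant first: 0x9AAB98B4.
Top bit is set, so as a signed 32-bit value this is 0x9AAB98B4 − 2^32 = -1700030284.

-1700030284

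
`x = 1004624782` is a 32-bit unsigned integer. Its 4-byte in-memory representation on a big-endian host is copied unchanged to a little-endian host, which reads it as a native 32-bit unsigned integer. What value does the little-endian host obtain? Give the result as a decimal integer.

2388386107

1004624782 in 32-bit hexadecimal is 0x3BE15B8E.
Stored big-endian, the bytes at ascending addresses are 3B E1 5B 8E.
Read back as little-endian, the first byte is least significant, giving 0x8E5BE13B.
0x8E5BE13B = 2388386107.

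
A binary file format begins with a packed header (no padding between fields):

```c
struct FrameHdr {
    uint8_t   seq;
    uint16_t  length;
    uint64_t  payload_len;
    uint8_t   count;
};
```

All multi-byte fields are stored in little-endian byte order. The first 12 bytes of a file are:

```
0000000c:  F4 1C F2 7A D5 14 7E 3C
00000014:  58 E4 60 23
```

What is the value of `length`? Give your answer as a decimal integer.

`length` follows `seq` (1 byte), so it starts at byte offset 1 and occupies 2 bytes.
Bytes at offsets 1..2: 1C F2.
Little-endian: lowest address holds the least-significant byte.
Reassemble most-significant byte first: F2 1C → 0xF21C.
0xF21C = 61980.

61980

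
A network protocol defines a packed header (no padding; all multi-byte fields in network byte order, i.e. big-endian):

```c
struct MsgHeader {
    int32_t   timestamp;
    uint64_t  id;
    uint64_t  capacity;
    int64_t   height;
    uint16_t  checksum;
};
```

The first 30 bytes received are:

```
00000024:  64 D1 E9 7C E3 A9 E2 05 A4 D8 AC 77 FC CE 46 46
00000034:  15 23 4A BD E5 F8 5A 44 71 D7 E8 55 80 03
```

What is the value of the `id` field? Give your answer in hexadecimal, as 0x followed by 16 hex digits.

0xE3A9E205A4D8AC77

`id` follows `timestamp` (4 bytes), so it starts at byte offset 4 and occupies 8 bytes.
Bytes at offsets 4..11: E3 A9 E2 05 A4 D8 AC 77.
Big-endian stores the most-significant byte at the lowest address.
The bytes are already most-significant first: 0xE3A9E205A4D8AC77.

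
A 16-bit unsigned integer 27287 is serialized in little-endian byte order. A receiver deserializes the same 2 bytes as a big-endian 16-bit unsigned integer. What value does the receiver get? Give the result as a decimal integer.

27287 in 16-bit hexadecimal is 0x6A97.
Stored little-endian, the bytes at ascending addresses are 97 6A.
Read back as big-endian, the last byte is least significant, giving 0x976A.
0x976A = 38762.

38762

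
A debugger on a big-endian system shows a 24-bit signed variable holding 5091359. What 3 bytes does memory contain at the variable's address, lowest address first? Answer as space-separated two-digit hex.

4D B0 1F

5091359 in hexadecimal, padded to 24 bits, is 0x4DB01F.
Split into bytes (most-significant first): 4D B0 1F.
In big-endian order the high byte comes first in memory.
So the memory order matches the most-significant-first order: 4D B0 1F.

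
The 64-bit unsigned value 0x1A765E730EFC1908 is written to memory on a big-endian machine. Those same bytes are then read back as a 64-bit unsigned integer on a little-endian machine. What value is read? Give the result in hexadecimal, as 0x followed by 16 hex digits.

Stored big-endian, the bytes at ascending addresses are 1A 76 5E 73 0E FC 19 08.
Read back as little-endian, the first byte is least significant, giving 0x0819FC0E735E761A.

0x0819FC0E735E761A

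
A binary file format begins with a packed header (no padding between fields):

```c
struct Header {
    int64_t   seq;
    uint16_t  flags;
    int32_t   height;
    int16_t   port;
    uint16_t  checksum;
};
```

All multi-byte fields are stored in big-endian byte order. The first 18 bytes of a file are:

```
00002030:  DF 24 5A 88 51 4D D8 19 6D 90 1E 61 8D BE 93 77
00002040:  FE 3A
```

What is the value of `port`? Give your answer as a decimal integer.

-27785

`port` follows `seq` (8 B), `flags` (2 B), `height` (4 B), so it starts at offset 8 + 2 + 4 = 14 and occupies 2 bytes.
Bytes at offsets 14..15: 93 77.
Big-endian stores the most-significant byte at the lowest address.
The bytes are already most-significant first: 0x9377.
Top bit is set, so as a signed 16-bit value this is 0x9377 − 2^16 = -27785.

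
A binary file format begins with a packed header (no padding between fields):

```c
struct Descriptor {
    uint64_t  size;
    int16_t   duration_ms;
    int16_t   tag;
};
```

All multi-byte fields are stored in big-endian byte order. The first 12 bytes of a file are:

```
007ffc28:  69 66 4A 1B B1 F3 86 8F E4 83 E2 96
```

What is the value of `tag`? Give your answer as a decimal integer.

`tag` follows `size` (8 B), `duration_ms` (2 B), so it starts at offset 8 + 2 = 10 and occupies 2 bytes.
Bytes at offsets 10..11: E2 96.
Big-endian stores the most-significant byte at the lowest address.
The bytes are already most-significant first: 0xE296.
Top bit is set, so as a signed 16-bit value this is 0xE296 − 2^16 = -7530.

-7530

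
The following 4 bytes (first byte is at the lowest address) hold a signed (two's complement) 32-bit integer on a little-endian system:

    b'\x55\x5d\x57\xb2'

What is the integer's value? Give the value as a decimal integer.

In little-endian order the low byte comes first in memory.
Reassemble most-significant byte first: B2 57 5D 55 → 0xB2575D55.
Top bit is set, so as a signed 32-bit value this is 0xB2575D55 − 2^32 = -1302897323.

-1302897323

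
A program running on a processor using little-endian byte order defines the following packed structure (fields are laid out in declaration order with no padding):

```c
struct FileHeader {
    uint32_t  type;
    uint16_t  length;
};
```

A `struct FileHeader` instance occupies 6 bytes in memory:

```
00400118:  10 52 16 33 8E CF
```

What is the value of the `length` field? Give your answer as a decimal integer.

53134

`length` follows `type` (4 bytes), so it starts at byte offset 4 and occupies 2 bytes.
Bytes at offsets 4..5: 8E CF.
In little-endian order the low byte comes first in memory.
Reassemble most-significant byte first: CF 8E → 0xCF8E.
0xCF8E = 53134.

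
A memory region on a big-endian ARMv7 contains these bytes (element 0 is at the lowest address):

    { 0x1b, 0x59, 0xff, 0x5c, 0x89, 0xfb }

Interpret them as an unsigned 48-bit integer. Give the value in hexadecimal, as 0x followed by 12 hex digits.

In big-endian order the high byte comes first in memory.
The bytes are already most-significant first: 0x1B59FF5C89FB.

0x1B59FF5C89FB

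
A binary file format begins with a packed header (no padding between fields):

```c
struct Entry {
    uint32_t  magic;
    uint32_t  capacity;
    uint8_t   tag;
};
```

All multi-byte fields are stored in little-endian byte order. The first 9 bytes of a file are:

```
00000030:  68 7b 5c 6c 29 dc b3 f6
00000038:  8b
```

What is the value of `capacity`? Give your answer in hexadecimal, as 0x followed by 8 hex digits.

0xF6B3DC29

`capacity` follows `magic` (4 bytes), so it starts at byte offset 4 and occupies 4 bytes.
Bytes at offsets 4..7: 29 DC B3 F6.
Little-endian stores the least-significant byte at the lowest address.
Reassemble most-significant byte first: F6 B3 DC 29 → 0xF6B3DC29.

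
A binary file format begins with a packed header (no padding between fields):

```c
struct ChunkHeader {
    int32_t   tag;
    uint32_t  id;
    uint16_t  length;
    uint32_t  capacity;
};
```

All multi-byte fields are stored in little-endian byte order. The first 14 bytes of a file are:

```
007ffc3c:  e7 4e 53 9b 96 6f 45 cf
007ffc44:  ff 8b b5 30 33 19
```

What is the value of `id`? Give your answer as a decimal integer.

`id` follows `tag` (4 bytes), so it starts at byte offset 4 and occupies 4 bytes.
Bytes at offsets 4..7: 96 6F 45 CF.
In little-endian order the low byte comes first in memory.
Reassemble most-significant byte first: CF 45 6F 96 → 0xCF456F96.
0xCF456F96 = 3477434262.

3477434262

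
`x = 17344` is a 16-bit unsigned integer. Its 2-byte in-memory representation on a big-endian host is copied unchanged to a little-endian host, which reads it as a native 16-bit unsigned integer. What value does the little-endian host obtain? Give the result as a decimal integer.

17344 in 16-bit hexadecimal is 0x43C0.
Stored big-endian, the bytes at ascending addresses are 43 C0.
Read back as little-endian, the first byte is least significant, giving 0xC043.
0xC043 = 49219.

49219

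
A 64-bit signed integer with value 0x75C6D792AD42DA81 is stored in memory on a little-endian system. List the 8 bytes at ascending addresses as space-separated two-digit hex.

81 DA 42 AD 92 D7 C6 75

Split into bytes (most-significant first): 75 C6 D7 92 AD 42 DA 81.
In little-endian order the low byte comes first in memory.
So at ascending addresses the bytes are 81 DA 42 AD 92 D7 C6 75.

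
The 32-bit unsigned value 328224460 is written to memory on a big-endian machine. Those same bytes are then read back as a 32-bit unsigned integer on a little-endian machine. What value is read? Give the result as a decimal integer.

3427700755

328224460 in 32-bit hexadecimal is 0x13904ECC.
Stored big-endian, the bytes at ascending addresses are 13 90 4E CC.
Read back as little-endian, the first byte is least significant, giving 0xCC4E9013.
0xCC4E9013 = 3427700755.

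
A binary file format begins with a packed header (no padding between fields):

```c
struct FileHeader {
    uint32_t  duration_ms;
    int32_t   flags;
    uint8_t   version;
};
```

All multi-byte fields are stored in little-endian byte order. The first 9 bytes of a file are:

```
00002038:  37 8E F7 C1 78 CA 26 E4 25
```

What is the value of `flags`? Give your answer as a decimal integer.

`flags` follows `duration_ms` (4 bytes), so it starts at byte offset 4 and occupies 4 bytes.
Bytes at offsets 4..7: 78 CA 26 E4.
Little-endian stores the least-significant byte at the lowest address.
Reassemble most-significant byte first: E4 26 CA 78 → 0xE426CA78.
Top bit is set, so as a signed 32-bit value this is 0xE426CA78 − 2^32 = -467219848.

-467219848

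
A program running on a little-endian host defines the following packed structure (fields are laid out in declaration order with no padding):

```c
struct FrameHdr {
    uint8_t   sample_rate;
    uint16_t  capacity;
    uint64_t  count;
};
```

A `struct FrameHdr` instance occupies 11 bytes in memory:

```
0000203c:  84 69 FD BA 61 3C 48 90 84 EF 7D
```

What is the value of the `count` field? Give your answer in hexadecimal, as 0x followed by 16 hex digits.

0x7DEF8490483C61BA

`count` follows `sample_rate` (1 B), `capacity` (2 B), so it starts at offset 1 + 2 = 3 and occupies 8 bytes.
Bytes at offsets 3..10: BA 61 3C 48 90 84 EF 7D.
Little-endian stores the least-significant byte at the lowest address.
Reassemble most-significant byte first: 7D EF 84 90 48 3C 61 BA → 0x7DEF8490483C61BA.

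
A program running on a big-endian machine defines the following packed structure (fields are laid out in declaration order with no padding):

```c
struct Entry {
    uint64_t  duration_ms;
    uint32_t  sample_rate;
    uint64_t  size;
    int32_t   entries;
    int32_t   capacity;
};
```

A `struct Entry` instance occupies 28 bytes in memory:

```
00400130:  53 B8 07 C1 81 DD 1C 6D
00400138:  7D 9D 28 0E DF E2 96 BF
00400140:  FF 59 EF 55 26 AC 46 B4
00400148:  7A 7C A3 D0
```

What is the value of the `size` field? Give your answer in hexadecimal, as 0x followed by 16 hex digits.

0xDFE296BFFF59EF55

`size` follows `duration_ms` (8 B), `sample_rate` (4 B), so it starts at offset 8 + 4 = 12 and occupies 8 bytes.
Bytes at offsets 12..19: DF E2 96 BF FF 59 EF 55.
In big-endian order the high byte comes first in memory.
The bytes are already most-significant first: 0xDFE296BFFF59EF55.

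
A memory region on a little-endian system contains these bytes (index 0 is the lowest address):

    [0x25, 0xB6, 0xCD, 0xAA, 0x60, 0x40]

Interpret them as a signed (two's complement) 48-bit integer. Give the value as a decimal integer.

70783926646309

Little-endian: lowest address holds the least-significant byte.
Reassemble most-significant byte first: 40 60 AA CD B6 25 → 0x4060AACDB625.
0x4060AACDB625 = 70783926646309.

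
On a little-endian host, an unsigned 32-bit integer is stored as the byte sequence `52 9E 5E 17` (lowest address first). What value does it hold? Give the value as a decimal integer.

In little-endian order the low byte comes first in memory.
Reassemble most-significant byte first: 17 5E 9E 52 → 0x175E9E52.
0x175E9E52 = 392076882.

392076882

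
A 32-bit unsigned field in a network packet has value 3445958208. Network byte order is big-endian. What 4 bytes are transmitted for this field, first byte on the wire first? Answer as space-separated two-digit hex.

3445958208 in hexadecimal, padded to 32 bits, is 0xCD652640.
Split into bytes (most-significant first): CD 65 26 40.
In big-endian order the high byte comes first in memory.
So the memory order matches the most-significant-first order: CD 65 26 40.

CD 65 26 40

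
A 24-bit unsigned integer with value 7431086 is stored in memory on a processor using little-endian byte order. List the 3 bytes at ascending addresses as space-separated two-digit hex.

7431086 in hexadecimal, padded to 24 bits, is 0x7163AE.
Split into bytes (most-significant first): 71 63 AE.
Little-endian: lowest address holds the least-significant byte.
So at ascending addresses the bytes are AE 63 71.

AE 63 71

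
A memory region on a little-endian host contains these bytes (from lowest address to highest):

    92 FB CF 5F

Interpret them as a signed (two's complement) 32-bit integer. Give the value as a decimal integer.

1607465874

In little-endian order the low byte comes first in memory.
Reassemble most-significant byte first: 5F CF FB 92 → 0x5FCFFB92.
0x5FCFFB92 = 1607465874.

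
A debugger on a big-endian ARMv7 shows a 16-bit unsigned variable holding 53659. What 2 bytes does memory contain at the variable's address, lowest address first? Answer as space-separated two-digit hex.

D1 9B

53659 in hexadecimal, padded to 16 bits, is 0xD19B.
Split into bytes (most-significant first): D1 9B.
In big-endian order the high byte comes first in memory.
So the memory order matches the most-significant-first order: D1 9B.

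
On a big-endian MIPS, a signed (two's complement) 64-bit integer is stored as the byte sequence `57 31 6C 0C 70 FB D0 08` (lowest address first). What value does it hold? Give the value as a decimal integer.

Big-endian: lowest address holds the most-significant byte.
The bytes are already most-significant first: 0x57316C0C70FBD008.
0x57316C0C70FBD008 = 6282921755849510920.

6282921755849510920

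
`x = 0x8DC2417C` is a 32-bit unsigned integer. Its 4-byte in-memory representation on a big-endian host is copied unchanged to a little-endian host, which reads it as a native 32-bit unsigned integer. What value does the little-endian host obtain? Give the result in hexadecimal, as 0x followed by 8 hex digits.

0x7C41C28D

Stored big-endian, the bytes at ascending addresses are 8D C2 41 7C.
Read back as little-endian, the first byte is least significant, giving 0x7C41C28D.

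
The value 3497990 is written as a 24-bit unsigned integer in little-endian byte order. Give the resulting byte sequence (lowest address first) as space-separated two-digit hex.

06 60 35

3497990 in hexadecimal, padded to 24 bits, is 0x356006.
Split into bytes (most-significant first): 35 60 06.
Little-endian: lowest address holds the least-significant byte.
So at ascending addresses the bytes are 06 60 35.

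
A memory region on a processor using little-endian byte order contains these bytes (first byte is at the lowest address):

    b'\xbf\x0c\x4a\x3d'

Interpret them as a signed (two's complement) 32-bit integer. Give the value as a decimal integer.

1028263103

Little-endian: lowest address holds the least-significant byte.
Reassemble most-significant byte first: 3D 4A 0C BF → 0x3D4A0CBF.
0x3D4A0CBF = 1028263103.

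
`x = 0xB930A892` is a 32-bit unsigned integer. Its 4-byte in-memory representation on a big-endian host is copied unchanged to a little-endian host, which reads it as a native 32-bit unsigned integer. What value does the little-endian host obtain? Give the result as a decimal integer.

2460496057

Stored big-endian, the bytes at ascending addresses are B9 30 A8 92.
Read back as little-endian, the first byte is least significant, giving 0x92A830B9.
0x92A830B9 = 2460496057.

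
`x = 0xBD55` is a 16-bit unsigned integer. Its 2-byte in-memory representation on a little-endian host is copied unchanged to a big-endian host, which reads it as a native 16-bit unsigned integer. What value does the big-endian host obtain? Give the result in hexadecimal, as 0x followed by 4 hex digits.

Stored little-endian, the bytes at ascending addresses are 55 BD.
Read back as big-endian, the last byte is least significant, giving 0x55BD.

0x55BD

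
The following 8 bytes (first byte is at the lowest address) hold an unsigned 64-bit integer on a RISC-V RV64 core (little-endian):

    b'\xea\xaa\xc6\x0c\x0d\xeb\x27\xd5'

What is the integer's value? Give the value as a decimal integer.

Little-endian stores the least-significant byte at the lowest address.
Reassemble most-significant byte first: D5 27 EB 0D 0C C6 AA EA → 0xD527EB0D0CC6AAEA.
0xD527EB0D0CC6AAEA = 15359503495451814634.

15359503495451814634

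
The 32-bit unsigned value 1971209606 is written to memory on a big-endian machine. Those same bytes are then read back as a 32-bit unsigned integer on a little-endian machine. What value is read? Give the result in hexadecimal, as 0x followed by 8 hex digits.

0x86457E75

1971209606 in 32-bit hexadecimal is 0x757E4586.
Stored big-endian, the bytes at ascending addresses are 75 7E 45 86.
Read back as little-endian, the first byte is least significant, giving 0x86457E75.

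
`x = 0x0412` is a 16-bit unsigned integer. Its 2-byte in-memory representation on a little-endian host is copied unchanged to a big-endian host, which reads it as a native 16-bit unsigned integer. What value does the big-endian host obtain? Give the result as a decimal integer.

Stored little-endian, the bytes at ascending addresses are 12 04.
Read back as big-endian, the last byte is least significant, giving 0x1204.
0x1204 = 4612.

4612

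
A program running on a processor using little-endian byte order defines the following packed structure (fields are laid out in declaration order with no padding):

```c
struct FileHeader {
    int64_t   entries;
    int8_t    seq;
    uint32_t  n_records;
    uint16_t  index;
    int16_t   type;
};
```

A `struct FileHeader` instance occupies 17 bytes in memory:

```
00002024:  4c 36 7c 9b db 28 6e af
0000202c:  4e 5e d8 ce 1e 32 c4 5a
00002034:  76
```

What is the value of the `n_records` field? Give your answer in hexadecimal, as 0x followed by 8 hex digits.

0x1ECED85E

`n_records` follows `entries` (8 B), `seq` (1 B), so it starts at offset 8 + 1 = 9 and occupies 4 bytes.
Bytes at offsets 9..12: 5E D8 CE 1E.
In little-endian order the low byte comes first in memory.
Reassemble most-significant byte first: 1E CE D8 5E → 0x1ECED85E.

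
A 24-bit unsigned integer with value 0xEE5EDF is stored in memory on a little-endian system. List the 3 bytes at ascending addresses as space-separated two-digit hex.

DF 5E EE

Split into bytes (most-significant first): EE 5E DF.
Little-endian: lowest address holds the least-significant byte.
So at ascending addresses the bytes are DF 5E EE.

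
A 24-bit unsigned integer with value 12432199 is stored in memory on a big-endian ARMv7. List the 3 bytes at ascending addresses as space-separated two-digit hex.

12432199 in hexadecimal, padded to 24 bits, is 0xBDB347.
Split into bytes (most-significant first): BD B3 47.
In big-endian order the high byte comes first in memory.
So the memory order matches the most-significant-first order: BD B3 47.

BD B3 47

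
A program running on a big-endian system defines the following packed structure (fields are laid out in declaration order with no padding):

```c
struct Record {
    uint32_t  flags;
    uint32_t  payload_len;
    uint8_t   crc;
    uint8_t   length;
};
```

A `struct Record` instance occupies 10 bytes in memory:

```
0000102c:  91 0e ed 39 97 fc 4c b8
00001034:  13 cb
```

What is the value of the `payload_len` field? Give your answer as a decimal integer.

2549894328

`payload_len` follows `flags` (4 bytes), so it starts at byte offset 4 and occupies 4 bytes.
Bytes at offsets 4..7: 97 FC 4C B8.
In big-endian order the high byte comes first in memory.
The bytes are already most-significant first: 0x97FC4CB8.
0x97FC4CB8 = 2549894328.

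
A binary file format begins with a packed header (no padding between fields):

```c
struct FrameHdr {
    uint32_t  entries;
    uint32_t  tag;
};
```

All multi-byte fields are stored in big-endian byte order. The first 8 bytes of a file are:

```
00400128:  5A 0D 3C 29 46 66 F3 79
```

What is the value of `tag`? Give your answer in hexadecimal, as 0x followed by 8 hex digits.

`tag` follows `entries` (4 bytes), so it starts at byte offset 4 and occupies 4 bytes.
Bytes at offsets 4..7: 46 66 F3 79.
Big-endian: lowest address holds the most-significant byte.
The bytes are already most-significant first: 0x4666F379.

0x4666F379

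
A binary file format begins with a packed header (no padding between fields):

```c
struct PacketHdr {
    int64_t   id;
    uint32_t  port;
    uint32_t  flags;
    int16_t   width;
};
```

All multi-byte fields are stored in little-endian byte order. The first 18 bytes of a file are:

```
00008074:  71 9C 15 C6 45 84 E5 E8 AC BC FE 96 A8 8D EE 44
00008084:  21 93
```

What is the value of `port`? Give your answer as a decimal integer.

2533276844

`port` follows `id` (8 bytes), so it starts at byte offset 8 and occupies 4 bytes.
Bytes at offsets 8..11: AC BC FE 96.
In little-endian order the low byte comes first in memory.
Reassemble most-significant byte first: 96 FE BC AC → 0x96FEBCAC.
0x96FEBCAC = 2533276844.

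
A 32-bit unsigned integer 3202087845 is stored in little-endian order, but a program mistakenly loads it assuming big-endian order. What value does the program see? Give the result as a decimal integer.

3202087845 in 32-bit hexadecimal is 0xBEDBFBA5.
Stored little-endian, the bytes at ascending addresses are A5 FB DB BE.
Read back as big-endian, the last byte is least significant, giving 0xA5FBDBBE.
0xA5FBDBBE = 2784746430.

2784746430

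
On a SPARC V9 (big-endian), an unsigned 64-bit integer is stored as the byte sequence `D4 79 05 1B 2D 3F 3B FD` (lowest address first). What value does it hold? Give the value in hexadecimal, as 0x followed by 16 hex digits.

0xD479051B2D3F3BFD

Big-endian: lowest address holds the most-significant byte.
The bytes are already most-significant first: 0xD479051B2D3F3BFD.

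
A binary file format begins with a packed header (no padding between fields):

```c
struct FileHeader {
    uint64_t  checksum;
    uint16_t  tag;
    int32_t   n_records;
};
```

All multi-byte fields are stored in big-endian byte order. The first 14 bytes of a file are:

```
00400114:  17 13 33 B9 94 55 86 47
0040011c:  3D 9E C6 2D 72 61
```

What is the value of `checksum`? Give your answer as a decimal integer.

`checksum` is the first field, at byte offset 0, occupying 8 bytes.
Bytes at offsets 0..7: 17 13 33 B9 94 55 86 47.
Big-endian: lowest address holds the most-significant byte.
The bytes are already most-significant first: 0x171333B994558647.
0x171333B994558647 = 1662729559580444231.

1662729559580444231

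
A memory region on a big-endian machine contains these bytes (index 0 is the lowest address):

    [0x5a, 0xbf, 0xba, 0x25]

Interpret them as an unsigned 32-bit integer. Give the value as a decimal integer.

Big-endian stores the most-significant byte at the lowest address.
The bytes are already most-significant first: 0x5ABFBA25.
0x5ABFBA25 = 1522514469.

1522514469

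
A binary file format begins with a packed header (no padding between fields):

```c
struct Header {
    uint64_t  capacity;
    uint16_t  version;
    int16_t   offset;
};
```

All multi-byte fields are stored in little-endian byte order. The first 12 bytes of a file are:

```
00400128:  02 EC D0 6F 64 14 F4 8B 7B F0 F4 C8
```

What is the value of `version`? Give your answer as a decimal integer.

61563

`version` follows `capacity` (8 bytes), so it starts at byte offset 8 and occupies 2 bytes.
Bytes at offsets 8..9: 7B F0.
In little-endian order the low byte comes first in memory.
Reassemble most-significant byte first: F0 7B → 0xF07B.
0xF07B = 61563.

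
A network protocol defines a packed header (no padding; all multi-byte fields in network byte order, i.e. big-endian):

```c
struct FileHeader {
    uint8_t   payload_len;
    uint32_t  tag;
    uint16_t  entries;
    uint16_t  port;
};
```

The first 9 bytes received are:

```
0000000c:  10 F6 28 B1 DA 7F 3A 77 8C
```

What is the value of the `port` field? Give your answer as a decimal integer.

`port` follows `payload_len` (1 B), `tag` (4 B), `entries` (2 B), so it starts at offset 1 + 4 + 2 = 7 and occupies 2 bytes.
Bytes at offsets 7..8: 77 8C.
Big-endian: lowest address holds the most-significant byte.
The bytes are already most-significant first: 0x778C.
0x778C = 30604.

30604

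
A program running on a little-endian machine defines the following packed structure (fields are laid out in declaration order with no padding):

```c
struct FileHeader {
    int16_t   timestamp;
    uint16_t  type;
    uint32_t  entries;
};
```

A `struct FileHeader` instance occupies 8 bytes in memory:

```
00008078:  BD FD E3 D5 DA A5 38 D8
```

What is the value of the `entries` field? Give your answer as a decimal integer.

3627591130

`entries` follows `timestamp` (2 B), `type` (2 B), so it starts at offset 2 + 2 = 4 and occupies 4 bytes.
Bytes at offsets 4..7: DA A5 38 D8.
In little-endian order the low byte comes first in memory.
Reassemble most-significant byte first: D8 38 A5 DA → 0xD838A5DA.
0xD838A5DA = 3627591130.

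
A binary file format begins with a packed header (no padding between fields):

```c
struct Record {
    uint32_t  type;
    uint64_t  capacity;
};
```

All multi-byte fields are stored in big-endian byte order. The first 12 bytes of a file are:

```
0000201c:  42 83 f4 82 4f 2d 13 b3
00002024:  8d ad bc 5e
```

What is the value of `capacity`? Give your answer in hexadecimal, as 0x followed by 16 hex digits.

0x4F2D13B38DADBC5E

`capacity` follows `type` (4 bytes), so it starts at byte offset 4 and occupies 8 bytes.
Bytes at offsets 4..11: 4F 2D 13 B3 8D AD BC 5E.
Big-endian stores the most-significant byte at the lowest address.
The bytes are already most-significant first: 0x4F2D13B38DADBC5E.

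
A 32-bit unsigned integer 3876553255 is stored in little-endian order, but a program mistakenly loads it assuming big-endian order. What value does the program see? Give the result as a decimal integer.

3876553255 in 32-bit hexadecimal is 0xE70F8227.
Stored little-endian, the bytes at ascending addresses are 27 82 0F E7.
Read back as big-endian, the last byte is least significant, giving 0x27820FE7.
0x27820FE7 = 662835175.

662835175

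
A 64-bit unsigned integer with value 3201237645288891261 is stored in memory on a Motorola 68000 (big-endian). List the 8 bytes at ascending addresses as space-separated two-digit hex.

3201237645288891261 in hexadecimal, padded to 64 bits, is 0x2C6D14AD710D637D.
Split into bytes (most-significant first): 2C 6D 14 AD 71 0D 63 7D.
Big-endian: lowest address holds the most-significant byte.
So the memory order matches the most-significant-first order: 2C 6D 14 AD 71 0D 63 7D.

2C 6D 14 AD 71 0D 63 7D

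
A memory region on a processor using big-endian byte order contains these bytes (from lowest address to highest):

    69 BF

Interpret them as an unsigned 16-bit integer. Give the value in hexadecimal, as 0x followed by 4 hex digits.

Big-endian stores the most-significant byte at the lowest address.
The bytes are already most-significant first: 0x69BF.

0x69BF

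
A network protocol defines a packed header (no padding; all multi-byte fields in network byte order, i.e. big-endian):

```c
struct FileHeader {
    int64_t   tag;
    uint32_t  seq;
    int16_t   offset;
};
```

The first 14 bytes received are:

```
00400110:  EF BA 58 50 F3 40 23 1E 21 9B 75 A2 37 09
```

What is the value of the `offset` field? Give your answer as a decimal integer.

14089

`offset` follows `tag` (8 B), `seq` (4 B), so it starts at offset 8 + 4 = 12 and occupies 2 bytes.
Bytes at offsets 12..13: 37 09.
In big-endian order the high byte comes first in memory.
The bytes are already most-significant first: 0x3709.
0x3709 = 14089.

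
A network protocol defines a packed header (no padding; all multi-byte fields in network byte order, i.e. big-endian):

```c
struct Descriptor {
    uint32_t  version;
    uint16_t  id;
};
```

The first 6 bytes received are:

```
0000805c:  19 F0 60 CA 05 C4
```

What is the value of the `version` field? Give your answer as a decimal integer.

`version` is the first field, at byte offset 0, occupying 4 bytes.
Bytes at offsets 0..3: 19 F0 60 CA.
In big-endian order the high byte comes first in memory.
The bytes are already most-significant first: 0x19F060CA.
0x19F060CA = 435183818.

435183818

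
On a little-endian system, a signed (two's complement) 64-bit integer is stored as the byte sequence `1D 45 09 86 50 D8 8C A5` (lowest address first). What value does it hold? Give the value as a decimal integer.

Little-endian stores the least-significant byte at the lowest address.
Reassemble most-significant byte first: A5 8C D8 50 86 09 45 1D → 0xA58CD8508609451D.
Top bit is set, so as a signed 64-bit value this is 0xA58CD8508609451D − 2^64 = -6517596720354212579.

-6517596720354212579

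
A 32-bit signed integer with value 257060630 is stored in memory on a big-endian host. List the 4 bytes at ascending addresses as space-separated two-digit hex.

257060630 in hexadecimal, padded to 32 bits, is 0x0F526F16.
Split into bytes (most-significant first): 0F 52 6F 16.
Big-endian: lowest address holds the most-significant byte.
So the memory order matches the most-significant-first order: 0F 52 6F 16.

0F 52 6F 16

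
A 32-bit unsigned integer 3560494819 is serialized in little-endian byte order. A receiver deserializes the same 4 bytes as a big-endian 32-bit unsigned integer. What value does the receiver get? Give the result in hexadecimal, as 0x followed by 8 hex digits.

3560494819 in 32-bit hexadecimal is 0xD438D6E3.
Stored little-endian, the bytes at ascending addresses are E3 D6 38 D4.
Read back as big-endian, the last byte is least significant, giving 0xE3D638D4.

0xE3D638D4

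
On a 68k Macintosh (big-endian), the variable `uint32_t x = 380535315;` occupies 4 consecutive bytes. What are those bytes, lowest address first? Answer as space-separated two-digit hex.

16 AE 82 13

380535315 in hexadecimal, padded to 32 bits, is 0x16AE8213.
Split into bytes (most-significant first): 16 AE 82 13.
Big-endian stores the most-significant byte at the lowest address.
So the memory order matches the most-significant-first order: 16 AE 82 13.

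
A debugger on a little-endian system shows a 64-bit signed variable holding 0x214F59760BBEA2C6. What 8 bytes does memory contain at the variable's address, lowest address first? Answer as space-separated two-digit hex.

C6 A2 BE 0B 76 59 4F 21

Split into bytes (most-significant first): 21 4F 59 76 0B BE A2 C6.
In little-endian order the low byte comes first in memory.
So at ascending addresses the bytes are C6 A2 BE 0B 76 59 4F 21.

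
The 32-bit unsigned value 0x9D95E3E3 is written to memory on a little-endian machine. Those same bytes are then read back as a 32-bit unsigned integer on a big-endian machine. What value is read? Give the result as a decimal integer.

3823343005

Stored little-endian, the bytes at ascending addresses are E3 E3 95 9D.
Read back as big-endian, the last byte is least significant, giving 0xE3E3959D.
0xE3E3959D = 3823343005.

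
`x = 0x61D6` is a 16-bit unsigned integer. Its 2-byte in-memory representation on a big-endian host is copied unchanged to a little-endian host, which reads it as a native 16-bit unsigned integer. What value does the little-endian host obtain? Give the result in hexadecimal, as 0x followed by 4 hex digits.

Stored big-endian, the bytes at ascending addresses are 61 D6.
Read back as little-endian, the first byte is least significant, giving 0xD661.

0xD661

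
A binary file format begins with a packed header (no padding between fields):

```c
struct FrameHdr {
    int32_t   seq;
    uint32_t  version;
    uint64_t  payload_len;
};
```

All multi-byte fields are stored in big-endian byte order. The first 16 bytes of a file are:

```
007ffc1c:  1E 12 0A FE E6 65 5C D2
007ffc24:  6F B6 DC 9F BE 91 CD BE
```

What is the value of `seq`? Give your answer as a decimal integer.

504498942

`seq` is the first field, at byte offset 0, occupying 4 bytes.
Bytes at offsets 0..3: 1E 12 0A FE.
Big-endian stores the most-significant byte at the lowest address.
The bytes are already most-significant first: 0x1E120AFE.
0x1E120AFE = 504498942.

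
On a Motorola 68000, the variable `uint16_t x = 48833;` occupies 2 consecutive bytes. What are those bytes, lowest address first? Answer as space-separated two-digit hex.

48833 in hexadecimal, padded to 16 bits, is 0xBEC1.
Split into bytes (most-significant first): BE C1.
Big-endian stores the most-significant byte at the lowest address.
So the memory order matches the most-significant-first order: BE C1.

BE C1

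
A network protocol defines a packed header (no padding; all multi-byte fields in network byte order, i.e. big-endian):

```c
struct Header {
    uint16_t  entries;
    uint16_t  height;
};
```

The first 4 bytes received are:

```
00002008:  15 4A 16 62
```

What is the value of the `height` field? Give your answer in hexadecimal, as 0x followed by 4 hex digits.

`height` follows `entries` (2 bytes), so it starts at byte offset 2 and occupies 2 bytes.
Bytes at offsets 2..3: 16 62.
In big-endian order the high byte comes first in memory.
The bytes are already most-significant first: 0x1662.

0x1662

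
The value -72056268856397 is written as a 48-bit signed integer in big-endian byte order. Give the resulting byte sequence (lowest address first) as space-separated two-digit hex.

BE 77 17 B0 E3 B3

Two's complement of -72056268856397 in 48 bits: 72056268856397 = 0x4188E84F1C4D; invert → 0xBE7717B0E3B2; add 1 → 0xBE7717B0E3B3.
Split into bytes (most-significant first): BE 77 17 B0 E3 B3.
Big-endian: lowest address holds the most-significant byte.
So the memory order matches the most-significant-first order: BE 77 17 B0 E3 B3.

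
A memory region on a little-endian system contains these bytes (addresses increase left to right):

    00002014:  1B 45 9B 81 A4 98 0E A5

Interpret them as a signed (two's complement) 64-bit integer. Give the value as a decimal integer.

Little-endian stores the least-significant byte at the lowest address.
Reassemble most-significant byte first: A5 0E 98 A4 81 9B 45 1B → 0xA50E98A4819B451B.
Top bit is set, so as a signed 64-bit value this is 0xA50E98A4819B451B − 2^64 = -6553132575460997861.

-6553132575460997861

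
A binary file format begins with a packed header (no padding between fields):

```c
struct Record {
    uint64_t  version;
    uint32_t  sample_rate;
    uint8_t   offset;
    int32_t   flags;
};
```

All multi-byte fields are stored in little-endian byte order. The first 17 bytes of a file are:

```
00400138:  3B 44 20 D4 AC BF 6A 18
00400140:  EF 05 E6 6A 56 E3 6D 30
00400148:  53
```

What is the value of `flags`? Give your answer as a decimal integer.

1395682787

`flags` follows `version` (8 B), `sample_rate` (4 B), `offset` (1 B), so it starts at offset 8 + 4 + 1 = 13 and occupies 4 bytes.
Bytes at offsets 13..16: E3 6D 30 53.
In little-endian order the low byte comes first in memory.
Reassemble most-significant byte first: 53 30 6D E3 → 0x53306DE3.
0x53306DE3 = 1395682787.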